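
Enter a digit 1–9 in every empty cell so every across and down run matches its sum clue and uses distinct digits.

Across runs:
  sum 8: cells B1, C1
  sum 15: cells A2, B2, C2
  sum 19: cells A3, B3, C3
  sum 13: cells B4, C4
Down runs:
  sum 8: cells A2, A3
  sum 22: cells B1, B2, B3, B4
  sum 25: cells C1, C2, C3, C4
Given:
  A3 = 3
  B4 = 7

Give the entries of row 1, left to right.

5 3

A2 = 8 − 3 = 5 completes the 8 down.
Given what's placed, B3 must be 9 to fit the 19 across and 22 down.
C3 = 19 − 12 = 7 completes the 19 across.
C4 = 13 − 7 = 6 completes the 13 across.
C1 = 3: the only remaining digit allowed by both the 8 across and the 25 down.
C2 = 25 − 16 = 9 completes the 25 down.
B1 = 8 − 3 = 5 completes the 8 across.
B2 = 15 − 14 = 1 completes the 15 across.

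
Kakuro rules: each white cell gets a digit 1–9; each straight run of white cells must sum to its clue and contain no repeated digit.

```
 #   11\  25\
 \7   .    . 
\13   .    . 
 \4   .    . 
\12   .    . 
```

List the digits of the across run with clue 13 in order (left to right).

4 in 2 cells must be {1,3}; 11 in 4 cells must be {1,2,3,5}.
Only 5 fits R2C1 under both its across sum 13 and down sum 11.
R2C2 = 13 − 5 = 8 completes the 13 across.

5 8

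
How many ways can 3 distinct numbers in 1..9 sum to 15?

3 distinct digits from 1–9 sum between 6 and 24.

8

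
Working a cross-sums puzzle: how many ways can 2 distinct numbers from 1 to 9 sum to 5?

2

2 distinct digits from 1–9 sum between 3 and 17.
Enumerating: {1,4}, {2,3}.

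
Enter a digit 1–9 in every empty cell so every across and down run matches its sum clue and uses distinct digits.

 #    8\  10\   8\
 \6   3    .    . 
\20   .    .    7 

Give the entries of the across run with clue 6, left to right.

3 2 1

6 in 3 cells must be {1,2,3}.
R1C3 = 8 − 7 = 1 completes the 8 down.
R2C1 = 8 − 3 = 5 completes the 8 down.
R2C2 = 20 − 12 = 8 completes the 20 across.
R1C2 = 6 − 4 = 2 completes the 6 across.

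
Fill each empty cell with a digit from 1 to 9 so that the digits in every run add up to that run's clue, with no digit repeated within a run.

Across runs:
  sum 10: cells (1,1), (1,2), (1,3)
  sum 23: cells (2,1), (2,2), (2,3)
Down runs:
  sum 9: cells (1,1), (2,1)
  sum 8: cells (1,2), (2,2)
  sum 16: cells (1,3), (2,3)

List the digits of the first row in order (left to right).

1 2 7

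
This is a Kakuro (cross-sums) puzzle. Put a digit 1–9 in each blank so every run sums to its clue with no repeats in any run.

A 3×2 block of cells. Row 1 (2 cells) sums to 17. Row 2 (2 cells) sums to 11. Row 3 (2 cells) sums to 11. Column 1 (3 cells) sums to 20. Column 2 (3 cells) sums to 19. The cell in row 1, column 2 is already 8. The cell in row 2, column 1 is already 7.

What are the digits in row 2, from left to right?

7, 4

17 in 2 cells must be {8,9}.
(1,1) = 17 − 8 = 9 completes the 17 across.
(2,2) = 11 − 7 = 4 completes the 11 across.
(3,1) = 20 − 16 = 4 completes the 20 down.
(3,2) = 11 − 4 = 7 completes the 11 across.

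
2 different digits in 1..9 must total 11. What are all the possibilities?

{2,9}; {3,8}; {4,7}; {5,6}

2 distinct digits from 1–9 sum between 3 and 17.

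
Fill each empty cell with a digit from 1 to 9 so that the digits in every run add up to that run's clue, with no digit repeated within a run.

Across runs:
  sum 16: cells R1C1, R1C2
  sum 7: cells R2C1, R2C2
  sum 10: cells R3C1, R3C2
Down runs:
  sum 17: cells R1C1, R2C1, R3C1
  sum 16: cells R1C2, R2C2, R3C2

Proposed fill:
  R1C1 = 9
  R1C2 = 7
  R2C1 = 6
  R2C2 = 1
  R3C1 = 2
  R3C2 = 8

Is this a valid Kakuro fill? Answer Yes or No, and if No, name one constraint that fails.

Yes

Across: 9+7=16; 6+1=7; 2+8=10. Down: 9+6+2=17; 7+1+8=16. No digit repeats within any run.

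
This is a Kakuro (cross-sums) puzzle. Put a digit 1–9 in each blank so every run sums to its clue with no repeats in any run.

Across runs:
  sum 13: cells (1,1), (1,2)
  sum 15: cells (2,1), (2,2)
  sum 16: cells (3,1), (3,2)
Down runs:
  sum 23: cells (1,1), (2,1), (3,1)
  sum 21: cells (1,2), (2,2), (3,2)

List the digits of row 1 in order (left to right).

16 in 2 cells must be {7,9}; 23 in 3 cells must be {6,8,9}.
The 16 across and the 23 down share only 9, so (3,1) = 9.
(3,2) = 16 − 9 = 7 completes the 16 across.
Nothing is forced directly, so branch on (1,1), whose candidates are 6 or 8. If (1,1) = 6: then (1,2) would have to be in {7} for the 13 across but in {5,6,8,9} for the 21 down — contradiction. So (1,1) = 8.
(1,2) = 13 − 8 = 5 completes the 13 across.
(2,1) = 23 − 17 = 6 completes the 23 down.
(2,2) = 15 − 6 = 9 completes the 15 across.

8 5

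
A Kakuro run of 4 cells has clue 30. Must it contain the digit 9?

The only way to make 30 from 4 distinct digits is {6,7,8,9}, which contains 9.

Yes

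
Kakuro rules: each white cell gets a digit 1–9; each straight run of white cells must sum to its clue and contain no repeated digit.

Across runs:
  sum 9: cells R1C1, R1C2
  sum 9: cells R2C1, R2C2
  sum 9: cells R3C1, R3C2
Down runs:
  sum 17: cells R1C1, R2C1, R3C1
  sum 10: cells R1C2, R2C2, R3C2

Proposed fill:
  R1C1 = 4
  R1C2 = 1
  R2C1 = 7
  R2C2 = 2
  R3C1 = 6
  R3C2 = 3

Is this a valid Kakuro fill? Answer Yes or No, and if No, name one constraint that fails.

No — the down run R1C2–R3C2 sums to 6, not 10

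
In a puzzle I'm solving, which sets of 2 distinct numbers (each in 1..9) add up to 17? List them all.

2 distinct digits from 1–9 sum between 3 and 17.
Only one set works: {8,9}.

{8,9}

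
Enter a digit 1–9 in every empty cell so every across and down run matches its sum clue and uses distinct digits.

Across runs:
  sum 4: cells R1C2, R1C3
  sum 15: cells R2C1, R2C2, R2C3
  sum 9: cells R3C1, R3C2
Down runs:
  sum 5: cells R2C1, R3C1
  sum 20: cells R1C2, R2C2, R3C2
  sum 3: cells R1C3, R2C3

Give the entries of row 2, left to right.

4 in 2 cells must be {1,3}; 3 in 2 cells must be {1,2}.
The 4 across and the 20 down share only 3, so R1C2 = 3.
R1C3 = 4 − 3 = 1 completes the 4 across.
R2C3 = 3 − 1 = 2 completes the 3 down.
R3C2 = 8: the only remaining digit allowed by both the 9 across and the 20 down.
R2C1 = 4: the only remaining digit allowed by both the 15 across and the 5 down.
R2C2 = 15 − 6 = 9 completes the 15 across.
R3C1 = 9 − 8 = 1 completes the 9 across.

4 9 2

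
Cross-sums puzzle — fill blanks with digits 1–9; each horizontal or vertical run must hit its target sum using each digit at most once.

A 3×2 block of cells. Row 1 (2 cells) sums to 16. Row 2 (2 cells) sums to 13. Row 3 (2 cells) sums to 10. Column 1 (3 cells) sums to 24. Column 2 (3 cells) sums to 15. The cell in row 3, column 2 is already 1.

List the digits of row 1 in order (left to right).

7 9

16 in 2 cells must be {7,9}; 24 in 3 cells must be {7,8,9}.
(1,2) = 9: the only remaining digit allowed by both the 16 across and the 15 down.
(2,2) = 15 − 10 = 5 completes the 15 down.
(3,1) = 10 − 1 = 9 completes the 10 across.
(1,1) = 16 − 9 = 7 completes the 16 across.
(2,1) = 13 − 5 = 8 completes the 13 across.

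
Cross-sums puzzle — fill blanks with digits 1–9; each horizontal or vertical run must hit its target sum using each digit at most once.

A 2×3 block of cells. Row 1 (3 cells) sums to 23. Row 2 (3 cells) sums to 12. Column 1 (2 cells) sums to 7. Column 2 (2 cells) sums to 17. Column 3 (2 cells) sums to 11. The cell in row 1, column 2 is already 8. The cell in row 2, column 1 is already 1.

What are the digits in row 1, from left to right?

23 in 3 cells must be {6,8,9}; 17 in 2 cells must be {8,9}.
(1,1) = 7 − 1 = 6 completes the 7 down.
(1,3) = 23 − 14 = 9 completes the 23 across.
(2,2) = 17 − 8 = 9 completes the 17 down.
(2,3) = 12 − 10 = 2 completes the 12 across.

6 8 9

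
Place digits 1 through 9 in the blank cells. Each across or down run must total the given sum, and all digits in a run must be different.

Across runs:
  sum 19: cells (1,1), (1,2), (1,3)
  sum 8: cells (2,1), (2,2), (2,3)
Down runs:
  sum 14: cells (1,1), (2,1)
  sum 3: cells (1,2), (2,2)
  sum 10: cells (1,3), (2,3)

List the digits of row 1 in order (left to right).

3 in 2 cells must be {1,2}.
The 19 across and the 3 down share only 2, so (1,2) = 2.
The 8 across and the 14 down share only 5, so (2,1) = 5.
(2,2) = 3 − 2 = 1 completes the 3 down.
(2,3) = 8 − 6 = 2 completes the 8 across.
(1,1) = 14 − 5 = 9 completes the 14 down.
(1,3) = 19 − 11 = 8 completes the 19 across.

9 2 8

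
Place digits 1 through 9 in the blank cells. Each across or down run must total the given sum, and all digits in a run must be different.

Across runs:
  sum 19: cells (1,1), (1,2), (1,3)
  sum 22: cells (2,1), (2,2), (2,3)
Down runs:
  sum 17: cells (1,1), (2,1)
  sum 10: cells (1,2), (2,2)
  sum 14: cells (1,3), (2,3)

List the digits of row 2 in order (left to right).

9, 8, 5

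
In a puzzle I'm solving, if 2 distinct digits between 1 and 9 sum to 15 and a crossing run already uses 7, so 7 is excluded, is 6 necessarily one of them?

The only way to make 15 from 2 distinct digits under that restriction is {6,9}, which contains 6.

Yes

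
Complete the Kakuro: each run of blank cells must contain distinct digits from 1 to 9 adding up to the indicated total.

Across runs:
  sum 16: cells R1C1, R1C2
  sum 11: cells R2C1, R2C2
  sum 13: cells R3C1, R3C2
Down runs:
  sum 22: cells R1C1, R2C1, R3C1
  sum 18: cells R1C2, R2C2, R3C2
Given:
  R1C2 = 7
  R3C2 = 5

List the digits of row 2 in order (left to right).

5 6

16 in 2 cells must be {7,9}.
R1C1 = 16 − 7 = 9 completes the 16 across.
R2C2 = 18 − 12 = 6 completes the 18 down.
R3C1 = 13 − 5 = 8 completes the 13 across.
R2C1 = 11 − 6 = 5 completes the 11 across.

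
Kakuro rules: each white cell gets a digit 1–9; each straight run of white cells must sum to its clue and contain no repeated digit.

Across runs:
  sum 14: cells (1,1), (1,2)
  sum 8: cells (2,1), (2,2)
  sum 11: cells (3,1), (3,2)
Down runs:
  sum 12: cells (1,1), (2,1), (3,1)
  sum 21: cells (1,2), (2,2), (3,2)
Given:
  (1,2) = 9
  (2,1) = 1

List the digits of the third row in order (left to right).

(1,1) = 14 − 9 = 5 completes the 14 across.
(2,2) = 8 − 1 = 7 completes the 8 across.
(3,1) = 12 − 6 = 6 completes the 12 down.
(3,2) = 11 − 6 = 5 completes the 11 across.

6 5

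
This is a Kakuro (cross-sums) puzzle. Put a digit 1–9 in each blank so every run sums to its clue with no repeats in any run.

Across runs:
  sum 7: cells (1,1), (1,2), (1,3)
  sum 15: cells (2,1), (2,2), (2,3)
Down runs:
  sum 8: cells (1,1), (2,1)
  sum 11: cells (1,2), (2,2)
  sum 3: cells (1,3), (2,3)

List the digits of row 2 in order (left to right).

6 7 2

7 in 3 cells must be {1,2,4}; 3 in 2 cells must be {1,2}.
Nothing is forced directly, so branch on (1,2), whose candidates are 2 or 4. If (1,2) = 2: that forces (1,1) = 1, after which (1,3) would have to be in {4} for the 7 across but in {1,2} for the 3 down — contradiction. So (1,2) = 4.
(2,2) = 11 − 4 = 7 completes the 11 down.
Given what's placed, (2,3) must be 2 to fit the 15 across and 3 down.
(1,3) = 3 − 2 = 1 completes the 3 down.
(2,1) = 15 − 9 = 6 completes the 15 across.
(1,1) = 7 − 5 = 2 completes the 7 across.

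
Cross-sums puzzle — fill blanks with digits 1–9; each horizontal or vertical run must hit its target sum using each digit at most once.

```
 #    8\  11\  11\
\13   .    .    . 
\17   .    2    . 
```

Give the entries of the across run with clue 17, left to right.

R1C2 = 11 − 2 = 9 completes the 11 down.
R1C3 = 3: the only remaining digit allowed by both the 13 across and the 11 down.
R2C3 = 11 − 3 = 8 completes the 11 down.
R1C1 = 13 − 12 = 1 completes the 13 across.
R2C1 = 17 − 10 = 7 completes the 17 across.

7, 2, 8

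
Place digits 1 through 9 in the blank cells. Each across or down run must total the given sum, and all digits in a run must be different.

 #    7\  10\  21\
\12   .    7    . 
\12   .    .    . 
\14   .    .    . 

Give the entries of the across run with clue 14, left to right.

4 2 8

7 in 3 cells must be {1,2,4}.
R1C3 = 4: the only remaining digit allowed by both the 12 across and the 21 down.
R1C1 = 12 − 11 = 1 completes the 12 across.
Nothing is forced directly, so branch on R2C1, whose candidates are 2 or 4. If R2C1 = 4: then R2C3 would have to be in {1,2,3,5,6,7} for the 12 across but in {8,9} for the 21 down — contradiction. So R2C1 = 2.
R2C2 = 1: the only remaining digit allowed by both the 12 across and the 10 down.
R2C3 = 12 − 3 = 9 completes the 12 across.
R3C1 = 7 − 3 = 4 completes the 7 down.
R3C2 = 10 − 8 = 2 completes the 10 down.
R3C3 = 14 − 6 = 8 completes the 14 across.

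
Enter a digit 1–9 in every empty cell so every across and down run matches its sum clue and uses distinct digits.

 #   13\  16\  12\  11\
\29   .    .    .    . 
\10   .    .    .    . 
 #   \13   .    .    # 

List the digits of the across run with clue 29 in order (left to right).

29 in 4 cells must be {5,7,8,9}; 10 in 4 cells must be {1,2,3,4}.
Only 4 fits R2C1 under both its across sum 10 and down sum 13.
R1C1 = 13 − 4 = 9 completes the 13 down.
Nothing is forced directly, so branch on R2C4, whose candidates are 2 or 3. If R2C4 = 2: then R1C4 would have to be in {5,7,8} for the 29 across but in {9} for the 11 down — contradiction. So R2C4 = 3.
R1C4 = 11 − 3 = 8 completes the 11 down.
No cell is forced outright now. R1C2 can only be 5 or 7 (the digits allowed by both its 29 across and its 16 down). If R1C2 = 7: that forces R1C3 = 5, R2C2 = 1, after which R2C3 would have to be in {2} for the 10 across but in {1,3,4,6} for the 12 down — contradiction. So R1C2 = 5.
R1C3 = 29 − 22 = 7 completes the 29 across.

9 5 7 8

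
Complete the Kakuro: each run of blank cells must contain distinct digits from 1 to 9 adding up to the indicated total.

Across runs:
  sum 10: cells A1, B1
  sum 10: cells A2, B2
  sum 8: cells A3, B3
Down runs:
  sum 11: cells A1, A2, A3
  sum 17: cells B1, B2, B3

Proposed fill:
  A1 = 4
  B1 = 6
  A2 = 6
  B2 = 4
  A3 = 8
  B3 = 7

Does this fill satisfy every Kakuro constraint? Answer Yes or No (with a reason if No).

No — the down run A1–A3 sums to 18, not 11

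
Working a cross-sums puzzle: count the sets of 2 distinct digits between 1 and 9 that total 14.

2 distinct digits from 1–9 sum between 3 and 17.
Enumerating: {5,9}, {6,8}.

2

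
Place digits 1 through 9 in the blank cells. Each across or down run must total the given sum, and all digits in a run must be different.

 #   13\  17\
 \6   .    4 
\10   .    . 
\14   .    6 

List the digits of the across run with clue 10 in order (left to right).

3 7

R1C1 = 6 − 4 = 2 completes the 6 across.
R2C2 = 17 − 10 = 7 completes the 17 down.
R3C1 = 14 − 6 = 8 completes the 14 across.
R2C1 = 10 − 7 = 3 completes the 10 across.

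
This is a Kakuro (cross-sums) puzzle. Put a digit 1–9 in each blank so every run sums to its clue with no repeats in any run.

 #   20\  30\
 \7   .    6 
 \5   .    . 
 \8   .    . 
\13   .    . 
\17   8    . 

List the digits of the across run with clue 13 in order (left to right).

17 in 2 cells must be {8,9}.
R1C1 = 7 − 6 = 1 completes the 7 across.
R5C2 = 17 − 8 = 9 completes the 17 across.
Nothing is forced directly, so branch on R2C1, whose candidates are 2 or 3 or 4. If R2C1 = 3: that forces R2C2 = 2, R3C2 = 5, R4C1 = 6, after which R4C2 would have to be in {7} for the 13 across but in {8} for the 30 down — contradiction. If R2C1 = 4: then R2C2 would have to be in {1} for the 5 across but in {2,3,4,5,7,8} for the 30 down — contradiction. So R2C1 = 2.
R2C2 = 5 − 2 = 3 completes the 5 across.
Nothing is forced directly, so branch on R3C2, whose candidates are 5 or 7. If R3C2 = 7: then R3C1 would have to be in {1} for the 8 across but in {3,4,5,6} for the 20 down — contradiction. So R3C2 = 5.
R3C1 = 8 − 5 = 3 completes the 8 across.
R4C1 = 20 − 14 = 6 completes the 20 down.
R4C2 = 13 − 6 = 7 completes the 13 across.

6 7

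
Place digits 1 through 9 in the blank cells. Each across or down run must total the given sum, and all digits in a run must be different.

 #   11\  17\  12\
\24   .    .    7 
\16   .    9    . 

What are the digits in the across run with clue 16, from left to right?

24 in 3 cells must be {7,8,9}; 17 in 2 cells must be {8,9}.
R1C2 = 17 − 9 = 8 completes the 17 down.
R2C3 = 12 − 7 = 5 completes the 12 down.
R1C1 = 24 − 15 = 9 completes the 24 across.
R2C1 = 16 − 14 = 2 completes the 16 across.

2 9 5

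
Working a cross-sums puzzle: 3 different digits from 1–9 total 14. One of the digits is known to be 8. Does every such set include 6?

No

Counterexample: {1,5,8} sums to 14 under that restriction without using 6.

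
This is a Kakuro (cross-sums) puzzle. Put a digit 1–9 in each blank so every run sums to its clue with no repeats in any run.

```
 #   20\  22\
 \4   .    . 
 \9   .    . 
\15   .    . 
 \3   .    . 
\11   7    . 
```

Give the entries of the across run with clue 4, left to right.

1 3

4 in 2 cells must be {1,3}; 3 in 2 cells must be {1,2}.
Given what's placed, R3C1 must be 6 to fit the 15 across and 20 down.
R3C2 = 15 − 6 = 9 completes the 15 across.
R5C2 = 11 − 7 = 4 completes the 11 across.
R1C1 = 1: the only remaining digit allowed by both the 4 across and the 20 down.
R1C2 = 4 − 1 = 3 completes the 4 across.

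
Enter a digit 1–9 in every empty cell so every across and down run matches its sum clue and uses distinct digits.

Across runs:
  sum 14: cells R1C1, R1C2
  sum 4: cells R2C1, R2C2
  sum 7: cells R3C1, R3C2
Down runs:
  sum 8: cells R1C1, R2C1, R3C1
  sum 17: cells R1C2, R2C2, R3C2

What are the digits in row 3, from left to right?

4 in 2 cells must be {1,3}.
The 14 across and the 8 down share only 5, so R1C1 = 5.
R1C2 = 14 − 5 = 9 completes the 14 across.
Given what's placed, R2C1 must be 1 to fit the 4 across and 8 down.
R2C2 = 4 − 1 = 3 completes the 4 across.
R3C1 = 8 − 6 = 2 completes the 8 down.
R3C2 = 7 − 2 = 5 completes the 7 across.

2 5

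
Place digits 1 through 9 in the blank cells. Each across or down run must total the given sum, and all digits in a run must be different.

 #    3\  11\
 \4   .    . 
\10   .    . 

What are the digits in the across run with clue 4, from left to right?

4 in 2 cells must be {1,3}; 3 in 2 cells must be {1,2}.
The 4 across and the 3 down share only 1, so R1C1 = 1.
R1C2 = 4 − 1 = 3 completes the 4 across.
R2C1 = 3 − 1 = 2 completes the 3 down.
R2C2 = 10 − 2 = 8 completes the 10 across.

1, 3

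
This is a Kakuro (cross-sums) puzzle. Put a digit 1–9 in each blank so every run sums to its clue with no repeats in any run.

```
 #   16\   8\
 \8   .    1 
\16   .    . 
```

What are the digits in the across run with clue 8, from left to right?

7, 1

16 in 2 cells must be {7,9}.
R1C1 = 8 − 1 = 7 completes the 8 across.
R2C1 = 16 − 7 = 9 completes the 16 down.
R2C2 = 16 − 9 = 7 completes the 16 across.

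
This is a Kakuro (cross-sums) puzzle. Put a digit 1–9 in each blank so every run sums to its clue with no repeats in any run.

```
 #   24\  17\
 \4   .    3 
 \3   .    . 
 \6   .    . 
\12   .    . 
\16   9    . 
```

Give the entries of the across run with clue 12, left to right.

4 in 2 cells must be {1,3}; 3 in 2 cells must be {1,2}; 16 in 2 cells must be {7,9}.
R1C1 = 4 − 3 = 1 completes the 4 across.
Given what's placed, R2C1 must be 2 to fit the 3 across and 24 down.
R2C2 = 3 − 2 = 1 completes the 3 across.
R5C2 = 16 − 9 = 7 completes the 16 across.
R4C2 = 4: the only remaining digit allowed by both the 12 across and the 17 down.
R3C2 = 17 − 15 = 2 completes the 17 down.
R4C1 = 12 − 4 = 8 completes the 12 across.

8 4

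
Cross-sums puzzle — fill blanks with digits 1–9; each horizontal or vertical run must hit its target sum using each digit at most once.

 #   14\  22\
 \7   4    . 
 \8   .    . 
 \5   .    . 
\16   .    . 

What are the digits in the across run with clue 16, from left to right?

7 9

16 in 2 cells must be {7,9}.
R1C2 = 7 − 4 = 3 completes the 7 across.
R4C1 = 7: the only remaining digit allowed by both the 16 across and the 14 down.
R4C2 = 16 − 7 = 9 completes the 16 across.
Nothing is forced directly, so branch on R2C1, whose candidates are 1 or 2. If R2C1 = 1: then R2C2 would have to be in {7} for the 8 across but in {2,4,6,8} for the 22 down — contradiction. So R2C1 = 2.
R2C2 = 8 − 2 = 6 completes the 8 across.
R3C1 = 14 − 13 = 1 completes the 14 down.
R3C2 = 5 − 1 = 4 completes the 5 across.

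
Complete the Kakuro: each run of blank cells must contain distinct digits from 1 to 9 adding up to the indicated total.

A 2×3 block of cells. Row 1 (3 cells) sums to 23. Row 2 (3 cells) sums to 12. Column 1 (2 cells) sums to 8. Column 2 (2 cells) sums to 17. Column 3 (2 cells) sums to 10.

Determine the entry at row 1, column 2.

8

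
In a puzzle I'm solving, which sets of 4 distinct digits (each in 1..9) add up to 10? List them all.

4 distinct digits from 1–9 sum between 10 and 30.
Only one set works: {1,2,3,4}.

{1,2,3,4}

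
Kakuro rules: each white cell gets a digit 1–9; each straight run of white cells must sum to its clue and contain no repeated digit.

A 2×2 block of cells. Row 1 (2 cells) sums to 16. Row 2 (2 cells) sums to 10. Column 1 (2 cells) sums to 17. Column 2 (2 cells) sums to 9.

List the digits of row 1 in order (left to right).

9, 7

16 in 2 cells must be {7,9}; 17 in 2 cells must be {8,9}.
The 16 across and the 17 down share only 9, so (1,1) = 9.
(1,2) = 16 − 9 = 7 completes the 16 across.
(2,1) = 17 − 9 = 8 completes the 17 down.
(2,2) = 10 − 8 = 2 completes the 10 across.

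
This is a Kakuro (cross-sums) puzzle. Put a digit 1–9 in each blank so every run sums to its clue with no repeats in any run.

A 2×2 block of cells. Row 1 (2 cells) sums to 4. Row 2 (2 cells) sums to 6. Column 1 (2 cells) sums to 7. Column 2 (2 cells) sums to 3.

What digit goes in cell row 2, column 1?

4

4 in 2 cells must be {1,3}; 3 in 2 cells must be {1,2}.
The 4 across and the 3 down share only 1, so (1,2) = 1.
(2,2) = 3 − 1 = 2 completes the 3 down.
(1,1) = 4 − 1 = 3 completes the 4 across.
(2,1) = 6 − 2 = 4 completes the 6 across.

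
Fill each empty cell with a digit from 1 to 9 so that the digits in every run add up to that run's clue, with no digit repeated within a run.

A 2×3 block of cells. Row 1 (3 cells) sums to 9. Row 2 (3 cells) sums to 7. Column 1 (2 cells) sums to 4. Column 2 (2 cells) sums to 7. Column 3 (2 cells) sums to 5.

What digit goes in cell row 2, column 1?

1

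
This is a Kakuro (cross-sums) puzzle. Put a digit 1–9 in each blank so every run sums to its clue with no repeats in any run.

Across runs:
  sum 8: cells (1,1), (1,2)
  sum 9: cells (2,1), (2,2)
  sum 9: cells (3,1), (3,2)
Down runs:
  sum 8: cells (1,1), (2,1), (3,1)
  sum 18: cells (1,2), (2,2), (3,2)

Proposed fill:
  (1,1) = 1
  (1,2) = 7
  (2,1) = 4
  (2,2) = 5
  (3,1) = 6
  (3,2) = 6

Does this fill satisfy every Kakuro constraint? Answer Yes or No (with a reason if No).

No — the across run (3,1)–(3,2) sums to 12, not 9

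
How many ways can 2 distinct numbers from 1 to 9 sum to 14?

2

2 distinct digits from 1–9 sum between 3 and 17.
Enumerating: {5,9}, {6,8}.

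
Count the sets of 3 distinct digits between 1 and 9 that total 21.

3 distinct digits from 1–9 sum between 6 and 24.
Enumerating: {4,8,9}, {5,7,9}, {6,7,8}.

3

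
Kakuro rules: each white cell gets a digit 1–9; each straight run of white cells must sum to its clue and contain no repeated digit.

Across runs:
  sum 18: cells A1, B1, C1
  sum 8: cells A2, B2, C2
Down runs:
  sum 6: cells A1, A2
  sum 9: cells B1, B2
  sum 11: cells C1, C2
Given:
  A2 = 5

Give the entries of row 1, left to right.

1, 8, 9

A1 = 6 − 5 = 1 completes the 6 down.
Given what's placed, B1 must be 8 to fit the 18 across and 9 down.
C1 = 18 − 9 = 9 completes the 18 across.
B2 = 9 − 8 = 1 completes the 9 down.
C2 = 8 − 6 = 2 completes the 8 across.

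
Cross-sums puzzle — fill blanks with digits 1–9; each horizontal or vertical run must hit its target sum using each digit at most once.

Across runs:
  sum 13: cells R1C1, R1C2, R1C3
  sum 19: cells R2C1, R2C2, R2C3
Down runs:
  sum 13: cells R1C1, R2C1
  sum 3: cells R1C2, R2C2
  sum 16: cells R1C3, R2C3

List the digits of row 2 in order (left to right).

3 in 2 cells must be {1,2}; 16 in 2 cells must be {7,9}.
The 19 across and the 3 down share only 2, so R2C2 = 2.
Given what's placed, R2C3 must be 9 to fit the 19 across and 16 down.
R1C2 = 3 − 2 = 1 completes the 3 down.
R1C3 = 16 − 9 = 7 completes the 16 down.
R2C1 = 19 − 11 = 8 completes the 19 across.
R1C1 = 13 − 8 = 5 completes the 13 across.

8 2 9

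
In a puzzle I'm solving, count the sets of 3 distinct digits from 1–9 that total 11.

5

3 distinct digits from 1–9 sum between 6 and 24.
Enumerating: {1,2,8}, {1,3,7}, {1,4,6}, {2,3,6}, {2,4,5}.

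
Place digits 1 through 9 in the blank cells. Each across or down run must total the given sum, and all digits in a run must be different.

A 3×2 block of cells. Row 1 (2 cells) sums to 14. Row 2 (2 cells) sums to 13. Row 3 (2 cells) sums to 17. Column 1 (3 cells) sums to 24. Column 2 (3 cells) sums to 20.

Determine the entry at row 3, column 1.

17 in 2 cells must be {8,9}; 24 in 3 cells must be {7,8,9}.
Nothing is forced directly, so branch on (1,1), whose candidates are 8 or 9. If (1,1) = 8: that forces (1,2) = 6, (3,1) = 9, after which (3,2) would have to be in {8} for the 17 across but in {5,9} for the 20 down — contradiction. So (1,1) = 9.
(1,2) = 14 − 9 = 5 completes the 14 across.
Given what's placed, (3,1) must be 8 to fit the 17 across and 24 down.
(3,2) = 17 − 8 = 9 completes the 17 across.
(2,1) = 24 − 17 = 7 completes the 24 down.
(2,2) = 13 − 7 = 6 completes the 13 across.

8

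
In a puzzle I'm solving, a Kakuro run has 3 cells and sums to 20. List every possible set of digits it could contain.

{3,8,9}; {4,7,9}; {5,6,9}; {5,7,8}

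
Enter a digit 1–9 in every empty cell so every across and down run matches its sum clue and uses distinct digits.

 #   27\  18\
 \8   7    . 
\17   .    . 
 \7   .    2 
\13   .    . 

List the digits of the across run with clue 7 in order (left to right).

17 in 2 cells must be {8,9}.
R1C2 = 8 − 7 = 1 completes the 8 across.
R3C1 = 7 − 2 = 5 completes the 7 across.
Given what's placed, R2C1 must be 9 to fit the 17 across and 27 down.
R2C2 = 17 − 9 = 8 completes the 17 across.
R4C1 = 27 − 21 = 6 completes the 27 down.
R4C2 = 13 − 6 = 7 completes the 13 across.

5 2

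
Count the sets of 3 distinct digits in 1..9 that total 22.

3 distinct digits from 1–9 sum between 6 and 24.
Enumerating: {5,8,9}, {6,7,9}.

2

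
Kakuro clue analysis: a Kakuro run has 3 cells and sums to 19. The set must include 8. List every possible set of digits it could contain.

{2,8,9}; {4,7,8}; {5,6,8}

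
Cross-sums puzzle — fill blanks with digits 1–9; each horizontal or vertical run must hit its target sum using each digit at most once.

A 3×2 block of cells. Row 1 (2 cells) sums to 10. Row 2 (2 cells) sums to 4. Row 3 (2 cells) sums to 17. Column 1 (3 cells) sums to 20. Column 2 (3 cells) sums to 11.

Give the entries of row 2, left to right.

3 1

4 in 2 cells must be {1,3}; 17 in 2 cells must be {8,9}.
The 4 across and the 20 down share only 3, so (2,1) = 3.
(2,2) = 4 − 3 = 1 completes the 4 across.
Given what's placed, (3,2) must be 8 to fit the 17 across and 11 down.
(1,2) = 11 − 9 = 2 completes the 11 down.
(3,1) = 17 − 8 = 9 completes the 17 across.
(1,1) = 10 − 2 = 8 completes the 10 across.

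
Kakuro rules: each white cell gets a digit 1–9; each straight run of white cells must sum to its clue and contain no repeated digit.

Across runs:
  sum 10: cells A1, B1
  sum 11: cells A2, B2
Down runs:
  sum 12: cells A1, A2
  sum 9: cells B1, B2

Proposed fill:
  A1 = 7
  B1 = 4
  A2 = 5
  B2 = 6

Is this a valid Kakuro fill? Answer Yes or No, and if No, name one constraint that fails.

No — the down run B1–B2 sums to 10, not 9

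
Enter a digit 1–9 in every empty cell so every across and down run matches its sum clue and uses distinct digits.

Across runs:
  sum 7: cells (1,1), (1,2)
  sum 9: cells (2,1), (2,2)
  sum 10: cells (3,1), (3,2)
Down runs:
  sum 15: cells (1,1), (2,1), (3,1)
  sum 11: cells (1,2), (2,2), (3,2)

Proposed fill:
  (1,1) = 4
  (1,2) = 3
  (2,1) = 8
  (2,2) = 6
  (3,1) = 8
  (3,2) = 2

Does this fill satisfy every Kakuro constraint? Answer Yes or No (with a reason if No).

No — the down run (1,1)–(3,1) sums to 20, not 15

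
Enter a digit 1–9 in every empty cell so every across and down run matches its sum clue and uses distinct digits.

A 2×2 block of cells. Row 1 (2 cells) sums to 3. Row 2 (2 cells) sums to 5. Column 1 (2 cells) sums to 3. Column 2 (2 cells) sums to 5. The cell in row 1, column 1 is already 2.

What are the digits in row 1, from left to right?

3 in 2 cells must be {1,2}.
(1,2) = 3 − 2 = 1 completes the 3 across.
(2,1) = 3 − 2 = 1 completes the 3 down.
(2,2) = 5 − 1 = 4 completes the 5 across.

2 1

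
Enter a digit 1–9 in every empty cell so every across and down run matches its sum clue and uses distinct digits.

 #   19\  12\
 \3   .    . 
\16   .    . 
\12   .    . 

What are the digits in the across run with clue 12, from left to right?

8 4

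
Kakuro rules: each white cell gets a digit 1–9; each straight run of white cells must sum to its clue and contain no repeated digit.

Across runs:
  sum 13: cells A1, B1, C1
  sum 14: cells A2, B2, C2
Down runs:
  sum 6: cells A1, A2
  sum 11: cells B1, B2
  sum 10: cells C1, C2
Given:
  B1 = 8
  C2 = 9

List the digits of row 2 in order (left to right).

2, 3, 9

C1 = 10 − 9 = 1 completes the 10 down.
B2 = 11 − 8 = 3 completes the 11 down.
A1 = 13 − 9 = 4 completes the 13 across.
A2 = 14 − 12 = 2 completes the 14 across.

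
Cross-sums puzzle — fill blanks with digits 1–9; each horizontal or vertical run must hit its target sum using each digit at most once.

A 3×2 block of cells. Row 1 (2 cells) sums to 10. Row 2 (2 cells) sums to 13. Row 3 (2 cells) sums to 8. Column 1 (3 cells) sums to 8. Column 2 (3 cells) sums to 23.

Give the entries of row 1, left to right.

23 in 3 cells must be {6,8,9}.
The 8 across and the 23 down share only 6, so (3,2) = 6.
(3,1) = 8 − 6 = 2 completes the 8 across.
Given what's placed, (1,1) must be 1 to fit the 10 across and 8 down.
(1,2) = 10 − 1 = 9 completes the 10 across.
(2,1) = 8 − 3 = 5 completes the 8 down.
(2,2) = 13 − 5 = 8 completes the 13 across.

1 9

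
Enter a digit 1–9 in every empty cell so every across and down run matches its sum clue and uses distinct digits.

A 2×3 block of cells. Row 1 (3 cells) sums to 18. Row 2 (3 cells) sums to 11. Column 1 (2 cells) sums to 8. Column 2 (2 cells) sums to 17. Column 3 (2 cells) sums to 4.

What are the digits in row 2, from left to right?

17 in 2 cells must be {8,9}; 4 in 2 cells must be {1,3}.
The 11 across and the 17 down share only 8, so (2,2) = 8.
Given what's placed, (2,3) must be 1 to fit the 11 across and 4 down.
(1,2) = 17 − 8 = 9 completes the 17 down.
(1,3) = 4 − 1 = 3 completes the 4 down.
(2,1) = 11 − 9 = 2 completes the 11 across.
(1,1) = 18 − 12 = 6 completes the 18 across.

2 8 1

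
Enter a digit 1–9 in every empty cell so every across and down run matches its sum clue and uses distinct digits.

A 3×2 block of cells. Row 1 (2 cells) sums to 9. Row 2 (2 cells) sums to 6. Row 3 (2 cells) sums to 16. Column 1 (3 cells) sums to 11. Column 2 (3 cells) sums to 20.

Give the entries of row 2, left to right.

16 in 2 cells must be {7,9}.
The 16 across and the 11 down share only 7, so (3,1) = 7.
(3,2) = 16 − 7 = 9 completes the 16 across.
Given what's placed, (2,1) must be 1 to fit the 6 across and 11 down.
(2,2) = 6 − 1 = 5 completes the 6 across.
(1,1) = 11 − 8 = 3 completes the 11 down.
(1,2) = 9 − 3 = 6 completes the 9 across.

1 5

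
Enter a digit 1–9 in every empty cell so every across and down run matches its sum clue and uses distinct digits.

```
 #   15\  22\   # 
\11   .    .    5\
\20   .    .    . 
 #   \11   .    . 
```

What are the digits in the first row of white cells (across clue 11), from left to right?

Nothing is forced directly, so branch on R2C3, whose candidates are 3 or 4. If R2C3 = 4: then R3C3 would have to be in {2,3,4,5,6,7,8,9} for the 11 across but in {1} for the 5 down — contradiction. So R2C3 = 3.
R3C3 = 5 − 3 = 2 completes the 5 down.
R3C2 = 11 − 2 = 9 completes the 11 across.
R2C2 = 8: the only remaining digit allowed by both the 20 across and the 22 down.
R1C2 = 22 − 17 = 5 completes the 22 down.
R2C1 = 20 − 11 = 9 completes the 20 across.
R1C1 = 11 − 5 = 6 completes the 11 across.

6 5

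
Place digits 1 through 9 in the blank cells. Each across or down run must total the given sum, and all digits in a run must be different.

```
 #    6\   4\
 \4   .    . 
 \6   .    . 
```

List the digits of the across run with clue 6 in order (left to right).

4 in 2 cells must be {1,3}.
The 4 across and the 6 down share only 1, so R1C1 = 1.
R1C2 = 4 − 1 = 3 completes the 4 across.
R2C1 = 6 − 1 = 5 completes the 6 down.
R2C2 = 6 − 5 = 1 completes the 6 across.

5 1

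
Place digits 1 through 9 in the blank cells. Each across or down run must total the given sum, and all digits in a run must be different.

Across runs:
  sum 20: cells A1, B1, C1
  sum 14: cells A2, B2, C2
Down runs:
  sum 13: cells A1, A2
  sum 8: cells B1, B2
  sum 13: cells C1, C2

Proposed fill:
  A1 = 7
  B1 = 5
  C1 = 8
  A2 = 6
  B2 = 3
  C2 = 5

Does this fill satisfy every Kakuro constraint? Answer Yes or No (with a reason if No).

Across: 7+5+8=20; 6+3+5=14. Down: 7+6=13; 5+3=8; 8+5=13. No digit repeats within any run.

Yes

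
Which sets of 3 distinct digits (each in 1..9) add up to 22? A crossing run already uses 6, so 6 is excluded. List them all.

3 distinct digits from 1–9 sum between 6 and 24.
Dropping sets that contain 6.
Only one set works: {5,8,9}.

{5,8,9}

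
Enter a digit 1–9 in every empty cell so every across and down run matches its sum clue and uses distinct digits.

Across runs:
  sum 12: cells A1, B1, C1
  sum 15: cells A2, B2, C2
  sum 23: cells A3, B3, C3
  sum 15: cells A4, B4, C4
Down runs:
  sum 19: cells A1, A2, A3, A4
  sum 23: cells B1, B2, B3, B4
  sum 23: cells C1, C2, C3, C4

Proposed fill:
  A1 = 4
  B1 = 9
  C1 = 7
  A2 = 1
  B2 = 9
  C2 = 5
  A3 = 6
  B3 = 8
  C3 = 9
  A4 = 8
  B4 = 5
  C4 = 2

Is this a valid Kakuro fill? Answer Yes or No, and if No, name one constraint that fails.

No — the down run B1–B4 sums to 31, not 23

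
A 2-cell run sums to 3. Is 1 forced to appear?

Yes

The only way to make 3 from 2 distinct digits is {1,2}, which contains 1.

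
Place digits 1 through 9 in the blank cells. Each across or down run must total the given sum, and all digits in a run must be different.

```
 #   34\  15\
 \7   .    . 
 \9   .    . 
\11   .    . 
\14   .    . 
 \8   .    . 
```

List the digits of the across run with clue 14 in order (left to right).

9 5

34 in 5 cells must be {4,6,7,8,9}; 15 in 5 cells must be {1,2,3,4,5}.
Only 5 fits R4C2 under both its across sum 14 and down sum 15.
R4C1 = 14 − 5 = 9 completes the 14 across.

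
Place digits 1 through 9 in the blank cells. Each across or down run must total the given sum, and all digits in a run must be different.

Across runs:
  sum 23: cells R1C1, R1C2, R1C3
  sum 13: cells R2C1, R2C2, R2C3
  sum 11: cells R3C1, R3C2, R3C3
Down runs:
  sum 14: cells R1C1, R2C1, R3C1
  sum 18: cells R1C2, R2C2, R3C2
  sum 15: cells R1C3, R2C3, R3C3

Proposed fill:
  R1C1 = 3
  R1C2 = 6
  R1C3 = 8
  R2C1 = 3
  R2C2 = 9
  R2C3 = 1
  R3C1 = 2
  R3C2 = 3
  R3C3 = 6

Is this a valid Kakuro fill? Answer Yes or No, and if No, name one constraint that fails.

No — the down run R1C1–R3C1 sums to 8, not 14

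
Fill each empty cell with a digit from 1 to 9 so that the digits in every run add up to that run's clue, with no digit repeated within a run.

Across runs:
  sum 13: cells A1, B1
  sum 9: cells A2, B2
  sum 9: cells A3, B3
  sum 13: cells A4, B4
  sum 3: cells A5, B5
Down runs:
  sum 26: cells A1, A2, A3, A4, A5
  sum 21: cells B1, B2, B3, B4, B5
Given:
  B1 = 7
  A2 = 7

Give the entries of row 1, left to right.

6, 7

3 in 2 cells must be {1,2}.
A1 = 13 − 7 = 6 completes the 13 across.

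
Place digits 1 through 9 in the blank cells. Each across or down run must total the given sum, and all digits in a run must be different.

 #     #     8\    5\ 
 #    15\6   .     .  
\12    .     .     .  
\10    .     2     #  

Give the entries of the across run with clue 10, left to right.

8 2

R3C1 = 10 − 2 = 8 completes the 10 across.
R2C1 = 15 − 8 = 7 completes the 15 down.
R2C2 = 1: the only remaining digit allowed by both the 12 across and the 8 down.
R2C3 = 12 − 8 = 4 completes the 12 across.
R1C2 = 8 − 3 = 5 completes the 8 down.
R1C3 = 6 − 5 = 1 completes the 6 across.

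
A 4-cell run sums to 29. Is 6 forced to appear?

No

The only way to make 29 from 4 distinct digits is {5,7,8,9}, which does not contain 6.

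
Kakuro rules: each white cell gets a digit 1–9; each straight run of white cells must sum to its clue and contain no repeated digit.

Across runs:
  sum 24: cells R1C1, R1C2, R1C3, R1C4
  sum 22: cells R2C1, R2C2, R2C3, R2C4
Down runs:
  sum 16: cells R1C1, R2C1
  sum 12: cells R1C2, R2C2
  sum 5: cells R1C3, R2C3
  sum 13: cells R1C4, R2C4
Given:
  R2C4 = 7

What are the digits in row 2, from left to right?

16 in 2 cells must be {7,9}.
R1C4 = 13 − 7 = 6 completes the 13 down.
Given what's placed, R2C1 must be 9 to fit the 22 across and 16 down.
R1C1 = 16 − 9 = 7 completes the 16 down.
No cell is forced outright now. R2C2 can only be 4 or 5 (the digits allowed by both its 22 across and its 12 down). If R2C2 = 5: then R1C2 would have to be in {2,3,8,9} for the 24 across but in {7} for the 12 down — contradiction. So R2C2 = 4.
R1C2 = 12 − 4 = 8 completes the 12 down.
R1C3 = 24 − 21 = 3 completes the 24 across.
R2C3 = 22 − 20 = 2 completes the 22 across.

9 4 2 7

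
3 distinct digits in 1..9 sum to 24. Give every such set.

3 distinct digits from 1–9 sum between 6 and 24.
Only one set works: {7,8,9}.

{7,8,9}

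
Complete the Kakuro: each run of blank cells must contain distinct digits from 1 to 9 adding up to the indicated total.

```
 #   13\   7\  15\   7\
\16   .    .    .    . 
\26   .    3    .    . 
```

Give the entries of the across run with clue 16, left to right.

5 4 6 1

R1C2 = 7 − 3 = 4 completes the 7 down.
Given what's placed, R2C4 must be 6 to fit the 26 across and 7 down.
R1C4 = 7 − 6 = 1 completes the 7 down.
Nothing is forced directly, so branch on R2C1, whose candidates are 8 or 9. If R2C1 = 9: then R1C1 would have to be in {2,3,5,6,8,9} for the 16 across but in {4} for the 13 down — contradiction. So R2C1 = 8.
R1C1 = 13 − 8 = 5 completes the 13 down.
R1C3 = 16 − 10 = 6 completes the 16 across.
R2C3 = 26 − 17 = 9 completes the 26 across.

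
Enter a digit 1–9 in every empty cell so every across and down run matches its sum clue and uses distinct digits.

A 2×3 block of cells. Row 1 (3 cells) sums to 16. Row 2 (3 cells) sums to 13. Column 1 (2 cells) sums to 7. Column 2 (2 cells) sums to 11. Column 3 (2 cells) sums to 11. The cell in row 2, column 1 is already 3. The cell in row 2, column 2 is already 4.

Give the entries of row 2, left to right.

3 4 6

(1,1) = 7 − 3 = 4 completes the 7 down.
(1,2) = 11 − 4 = 7 completes the 11 down.
(1,3) = 16 − 11 = 5 completes the 16 across.
(2,3) = 13 − 7 = 6 completes the 13 across.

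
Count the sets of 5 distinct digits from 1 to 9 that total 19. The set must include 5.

5 distinct digits from 1–9 sum between 15 and 35.
Keeping only sets containing 5.
Enumerating: {1,2,3,5,8}, {1,2,4,5,7}, {1,3,4,5,6}.

3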